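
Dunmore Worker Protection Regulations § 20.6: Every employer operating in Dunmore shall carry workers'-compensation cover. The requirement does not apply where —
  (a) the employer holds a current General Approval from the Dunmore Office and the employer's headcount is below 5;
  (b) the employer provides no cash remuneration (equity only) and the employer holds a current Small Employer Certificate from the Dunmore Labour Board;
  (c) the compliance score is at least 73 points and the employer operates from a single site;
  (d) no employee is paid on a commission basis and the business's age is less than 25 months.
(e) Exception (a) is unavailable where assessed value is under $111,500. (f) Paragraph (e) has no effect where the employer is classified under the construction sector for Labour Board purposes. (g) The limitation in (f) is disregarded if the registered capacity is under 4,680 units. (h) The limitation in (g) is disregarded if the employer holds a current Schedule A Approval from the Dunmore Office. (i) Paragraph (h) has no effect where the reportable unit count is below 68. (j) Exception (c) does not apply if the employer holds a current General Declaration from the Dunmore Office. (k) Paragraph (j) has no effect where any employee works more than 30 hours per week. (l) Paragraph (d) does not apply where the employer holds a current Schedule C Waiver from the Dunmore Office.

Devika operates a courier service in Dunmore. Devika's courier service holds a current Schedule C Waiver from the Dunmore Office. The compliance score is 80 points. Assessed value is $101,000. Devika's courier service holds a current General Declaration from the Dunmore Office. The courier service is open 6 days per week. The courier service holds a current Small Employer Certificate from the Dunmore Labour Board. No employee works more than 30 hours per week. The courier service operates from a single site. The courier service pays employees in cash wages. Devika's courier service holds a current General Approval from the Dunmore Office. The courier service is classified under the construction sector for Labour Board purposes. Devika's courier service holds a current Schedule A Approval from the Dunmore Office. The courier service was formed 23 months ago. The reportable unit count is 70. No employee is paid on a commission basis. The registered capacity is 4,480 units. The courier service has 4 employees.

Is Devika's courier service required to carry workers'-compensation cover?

No — exception (a) applies; Devika's courier service is not required to carry workers'-compensation cover.

All of (a)'s requirements are met (a current General Approval is held; the employer's headcount is 4, below the 5 limit). Under paragraphs (e)–(i): (e) is triggered (assessed value is $101,000, under the $111,500 limit), but is displaced by (f): (f) operates against (e): the courier service is classified under the construction sector. (g) would limit (f) — the registered capacity is 4,480 units, under the 4,680 units limit — but (h) sets (g) aside: (h) is engaged — a current Schedule A Approval is held. (i) does not operate here (the reportable unit count is 70, not below 68), so (h) stands. (a) remains available.
Exception (b) requires that the employer provides no cash remuneration (equity only); but employees are paid cash wages, so (b) is unavailable.
Exception (c) is satisfied on its face — the compliance score is 80 points, meeting the 73 points threshold; the employer operates from a single site. But applying paragraphs (j)–(k): (j) operates against (c): a current General Declaration is held. (k) does not operate here (no employee exceeds 30 hours/week), so (j) stands. (c) is therefore removed.
Exception (d) is satisfied on its face — no employee is paid on commission; the business's age is 23 months, less than the 25 months limit. However, paragraph (l) must be considered: (l) operates against (d): a current Schedule C Waiver is held. (d) is therefore removed.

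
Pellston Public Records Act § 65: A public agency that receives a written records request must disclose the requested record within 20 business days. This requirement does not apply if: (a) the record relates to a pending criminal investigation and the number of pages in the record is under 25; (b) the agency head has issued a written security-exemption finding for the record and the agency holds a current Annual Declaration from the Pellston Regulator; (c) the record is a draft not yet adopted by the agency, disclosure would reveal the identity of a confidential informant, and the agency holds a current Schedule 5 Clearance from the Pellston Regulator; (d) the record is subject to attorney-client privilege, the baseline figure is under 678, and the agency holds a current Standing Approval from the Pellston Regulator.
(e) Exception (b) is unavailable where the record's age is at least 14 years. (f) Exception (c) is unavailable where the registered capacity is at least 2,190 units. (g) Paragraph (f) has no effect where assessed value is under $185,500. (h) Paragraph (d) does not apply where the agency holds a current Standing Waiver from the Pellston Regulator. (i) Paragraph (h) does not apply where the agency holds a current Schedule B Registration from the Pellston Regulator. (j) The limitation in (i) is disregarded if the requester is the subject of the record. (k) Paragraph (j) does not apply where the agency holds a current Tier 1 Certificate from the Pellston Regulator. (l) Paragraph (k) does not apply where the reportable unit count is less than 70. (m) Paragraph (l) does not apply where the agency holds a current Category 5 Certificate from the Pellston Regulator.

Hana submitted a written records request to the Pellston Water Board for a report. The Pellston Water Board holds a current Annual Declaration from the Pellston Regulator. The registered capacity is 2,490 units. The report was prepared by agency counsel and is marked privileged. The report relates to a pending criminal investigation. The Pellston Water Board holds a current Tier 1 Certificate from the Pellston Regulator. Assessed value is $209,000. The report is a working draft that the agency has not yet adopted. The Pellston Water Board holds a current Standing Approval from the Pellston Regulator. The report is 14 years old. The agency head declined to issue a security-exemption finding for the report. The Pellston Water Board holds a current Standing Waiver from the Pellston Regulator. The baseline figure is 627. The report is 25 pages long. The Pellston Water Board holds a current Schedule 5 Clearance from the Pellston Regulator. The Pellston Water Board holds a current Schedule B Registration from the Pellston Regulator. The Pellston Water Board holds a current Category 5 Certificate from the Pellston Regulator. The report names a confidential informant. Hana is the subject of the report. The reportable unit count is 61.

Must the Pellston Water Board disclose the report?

No — exception (d) applies; the Pellston Water Board is not required to disclose the report.

Exception (a) requires that the number of pages in the record is under 25; but the number of pages in the record is 25, not under 25, so (a) is unavailable.
Exception (b) does not apply: the agency head declined to issue a security-exemption finding.
All of (c)'s requirements are met (the report is an unadopted draft; the report names a confidential informant; a current Schedule 5 Clearance is held). However, paragraphs (f)–(g) must be considered: (f) is triggered — the registered capacity is 2,490 units, meeting the 2,190 units threshold. (g), which would lift (f), is not engaged — assessed value is $209,000, not under $185,500. So (c) is unavailable.
Exception (d) is satisfied on its face — the report is privileged; the baseline figure is 627, under the 678 limit; a current Standing Approval is held. Under paragraphs (h)–(m): (h) would limit (d) — a current Standing Waiver is held — but (i) sets (h) aside: (i) applies — a current Schedule B Registration is held. (j) would limit (i) — Hana is the subject of the report — but (k) sets (j) aside: (k) is engaged — a current Tier 1 Certificate is held. (l) applies (the reportable unit count is 61, less than the 70 limit), but is overridden by (m): (m) operates against (l): a current Category 5 Certificate is held. So (d) applies.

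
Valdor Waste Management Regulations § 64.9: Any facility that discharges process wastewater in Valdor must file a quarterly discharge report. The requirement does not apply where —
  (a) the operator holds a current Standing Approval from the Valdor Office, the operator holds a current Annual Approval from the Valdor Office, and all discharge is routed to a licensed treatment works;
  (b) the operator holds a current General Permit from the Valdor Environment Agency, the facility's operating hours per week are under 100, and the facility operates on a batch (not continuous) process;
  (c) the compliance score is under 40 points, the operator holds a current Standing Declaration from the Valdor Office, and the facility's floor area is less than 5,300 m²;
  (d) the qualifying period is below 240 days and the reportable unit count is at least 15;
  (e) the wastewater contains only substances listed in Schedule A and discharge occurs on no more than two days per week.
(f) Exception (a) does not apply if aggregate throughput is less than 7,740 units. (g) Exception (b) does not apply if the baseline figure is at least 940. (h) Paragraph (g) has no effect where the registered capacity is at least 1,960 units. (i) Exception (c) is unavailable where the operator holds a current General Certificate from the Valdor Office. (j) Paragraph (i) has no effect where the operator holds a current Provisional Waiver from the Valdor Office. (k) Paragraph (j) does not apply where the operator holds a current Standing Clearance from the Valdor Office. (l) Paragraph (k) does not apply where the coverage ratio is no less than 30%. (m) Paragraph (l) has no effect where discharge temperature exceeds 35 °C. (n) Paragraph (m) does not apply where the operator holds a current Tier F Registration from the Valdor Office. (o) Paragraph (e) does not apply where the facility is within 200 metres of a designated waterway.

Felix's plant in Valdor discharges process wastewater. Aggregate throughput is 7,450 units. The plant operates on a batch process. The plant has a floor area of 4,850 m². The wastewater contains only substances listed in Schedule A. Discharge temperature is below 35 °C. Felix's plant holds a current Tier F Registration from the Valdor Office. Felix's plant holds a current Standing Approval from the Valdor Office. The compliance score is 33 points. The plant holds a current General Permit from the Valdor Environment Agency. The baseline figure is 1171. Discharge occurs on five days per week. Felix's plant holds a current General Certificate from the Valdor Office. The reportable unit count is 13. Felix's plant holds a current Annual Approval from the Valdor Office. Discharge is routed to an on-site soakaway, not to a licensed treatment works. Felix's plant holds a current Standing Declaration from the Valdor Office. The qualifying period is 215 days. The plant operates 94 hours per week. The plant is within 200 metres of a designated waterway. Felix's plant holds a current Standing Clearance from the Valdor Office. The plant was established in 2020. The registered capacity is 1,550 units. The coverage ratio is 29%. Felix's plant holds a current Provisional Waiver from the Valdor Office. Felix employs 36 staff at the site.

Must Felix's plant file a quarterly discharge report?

Exception (a) does not apply: discharge is not routed to a licensed treatment works.
Exception (b): a current General Permit is held; the facility's operating hours per week are 94, under the 100 limit; the facility operates on a batch process — every condition holds. Turning to paragraphs (g)–(h): (g) operates against (b): the baseline figure is 1,171, meeting the 940 threshold. (h), which would lift (g), is inapplicable — the registered capacity is 1,550 units, short of 1,960 units. Exception (b) does not apply.
Exception (c) is satisfied on its face — the compliance score is 33 points, under the 40 points limit; a current Standing Declaration is held; the facility's floor area is 4,850 m², less than the 5,300 m² limit. However, paragraphs (i)–(n) must be considered: (i) applies — a current General Certificate is held. (j) would limit (i) — a current Provisional Waiver is held — but (k) sets (j) aside: (k) applies — a current Standing Clearance is held. (l) is not engaged (the coverage ratio is 29%, short of 30%), so (k) stands. So (c) is unavailable.
Exception (d) requires that the reportable unit count is at least 15; but the reportable unit count is 13, short of 15, so (d) is unavailable.
Exception (e) fails — discharge occurs on five days per week.
No exception displaces § 64.9.

Yes — Felix's plant must file a quarterly discharge report.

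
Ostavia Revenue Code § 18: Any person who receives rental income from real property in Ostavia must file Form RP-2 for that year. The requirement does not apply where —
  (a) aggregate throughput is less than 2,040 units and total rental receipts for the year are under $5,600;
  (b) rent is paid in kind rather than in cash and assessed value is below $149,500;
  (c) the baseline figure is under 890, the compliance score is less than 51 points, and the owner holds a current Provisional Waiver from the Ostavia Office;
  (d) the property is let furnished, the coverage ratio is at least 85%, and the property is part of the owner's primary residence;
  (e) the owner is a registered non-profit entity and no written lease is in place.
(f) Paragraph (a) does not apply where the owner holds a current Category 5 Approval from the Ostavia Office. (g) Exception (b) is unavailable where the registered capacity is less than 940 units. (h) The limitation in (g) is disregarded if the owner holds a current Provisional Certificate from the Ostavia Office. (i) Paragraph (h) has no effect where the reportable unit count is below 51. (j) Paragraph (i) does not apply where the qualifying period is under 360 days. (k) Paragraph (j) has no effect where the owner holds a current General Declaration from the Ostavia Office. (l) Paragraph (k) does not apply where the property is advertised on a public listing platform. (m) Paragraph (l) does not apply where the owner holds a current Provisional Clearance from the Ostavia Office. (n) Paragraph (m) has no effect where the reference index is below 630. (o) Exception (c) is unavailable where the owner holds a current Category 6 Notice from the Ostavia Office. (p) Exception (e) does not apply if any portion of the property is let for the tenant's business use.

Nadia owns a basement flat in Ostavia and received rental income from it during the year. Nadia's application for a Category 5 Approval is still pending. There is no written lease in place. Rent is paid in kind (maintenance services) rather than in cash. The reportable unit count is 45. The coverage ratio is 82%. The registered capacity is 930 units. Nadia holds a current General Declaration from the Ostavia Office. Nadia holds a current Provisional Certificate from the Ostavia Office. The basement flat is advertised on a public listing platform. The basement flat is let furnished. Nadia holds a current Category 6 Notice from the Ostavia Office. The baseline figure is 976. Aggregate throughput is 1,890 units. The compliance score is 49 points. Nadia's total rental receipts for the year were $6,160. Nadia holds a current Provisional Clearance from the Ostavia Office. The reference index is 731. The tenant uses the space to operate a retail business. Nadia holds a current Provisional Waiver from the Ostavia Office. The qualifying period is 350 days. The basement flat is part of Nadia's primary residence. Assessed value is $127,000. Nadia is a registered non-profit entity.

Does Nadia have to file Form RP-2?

Yes — Nadia must file Form RP-2.

Exception (a) does not apply: total rental receipts for the year are $6,160, not under $5,600.
Exception (b): rent is paid in kind; assessed value is $127,000, below the $149,500 limit — every condition holds. Turning to paragraphs (g)–(n): (g) is engaged — the registered capacity is 930 units, less than the 940 units limit. (h) would limit (g) — a current Provisional Certificate is held — but (i) sets (h) aside: (i) is triggered — the reportable unit count is 45, below the 51 limit. (j) is engaged (the qualifying period is 350 days, under the 360 days limit), but is overridden by (k): (k) is engaged — a current General Declaration is held. (l) is engaged (the property is publicly advertised), but is itself disapplied by (m): (m) operates — a current Provisional Clearance is held. (n) is not triggered (the reference index is 731, not below 630), so (m) stands. Exception (b) does not apply.
Exception (c) fails — the baseline figure is 976, not under 890.
Exception (d) fails — the coverage ratio is 82%, short of 85%.
All of (e)'s requirements are met (Nadia is a registered non-profit; there is no written lease). Turning to paragraph (p): (p) applies — the space is let for business use. So (e) is unavailable.
None of the exceptions is available; § 18 applies in full.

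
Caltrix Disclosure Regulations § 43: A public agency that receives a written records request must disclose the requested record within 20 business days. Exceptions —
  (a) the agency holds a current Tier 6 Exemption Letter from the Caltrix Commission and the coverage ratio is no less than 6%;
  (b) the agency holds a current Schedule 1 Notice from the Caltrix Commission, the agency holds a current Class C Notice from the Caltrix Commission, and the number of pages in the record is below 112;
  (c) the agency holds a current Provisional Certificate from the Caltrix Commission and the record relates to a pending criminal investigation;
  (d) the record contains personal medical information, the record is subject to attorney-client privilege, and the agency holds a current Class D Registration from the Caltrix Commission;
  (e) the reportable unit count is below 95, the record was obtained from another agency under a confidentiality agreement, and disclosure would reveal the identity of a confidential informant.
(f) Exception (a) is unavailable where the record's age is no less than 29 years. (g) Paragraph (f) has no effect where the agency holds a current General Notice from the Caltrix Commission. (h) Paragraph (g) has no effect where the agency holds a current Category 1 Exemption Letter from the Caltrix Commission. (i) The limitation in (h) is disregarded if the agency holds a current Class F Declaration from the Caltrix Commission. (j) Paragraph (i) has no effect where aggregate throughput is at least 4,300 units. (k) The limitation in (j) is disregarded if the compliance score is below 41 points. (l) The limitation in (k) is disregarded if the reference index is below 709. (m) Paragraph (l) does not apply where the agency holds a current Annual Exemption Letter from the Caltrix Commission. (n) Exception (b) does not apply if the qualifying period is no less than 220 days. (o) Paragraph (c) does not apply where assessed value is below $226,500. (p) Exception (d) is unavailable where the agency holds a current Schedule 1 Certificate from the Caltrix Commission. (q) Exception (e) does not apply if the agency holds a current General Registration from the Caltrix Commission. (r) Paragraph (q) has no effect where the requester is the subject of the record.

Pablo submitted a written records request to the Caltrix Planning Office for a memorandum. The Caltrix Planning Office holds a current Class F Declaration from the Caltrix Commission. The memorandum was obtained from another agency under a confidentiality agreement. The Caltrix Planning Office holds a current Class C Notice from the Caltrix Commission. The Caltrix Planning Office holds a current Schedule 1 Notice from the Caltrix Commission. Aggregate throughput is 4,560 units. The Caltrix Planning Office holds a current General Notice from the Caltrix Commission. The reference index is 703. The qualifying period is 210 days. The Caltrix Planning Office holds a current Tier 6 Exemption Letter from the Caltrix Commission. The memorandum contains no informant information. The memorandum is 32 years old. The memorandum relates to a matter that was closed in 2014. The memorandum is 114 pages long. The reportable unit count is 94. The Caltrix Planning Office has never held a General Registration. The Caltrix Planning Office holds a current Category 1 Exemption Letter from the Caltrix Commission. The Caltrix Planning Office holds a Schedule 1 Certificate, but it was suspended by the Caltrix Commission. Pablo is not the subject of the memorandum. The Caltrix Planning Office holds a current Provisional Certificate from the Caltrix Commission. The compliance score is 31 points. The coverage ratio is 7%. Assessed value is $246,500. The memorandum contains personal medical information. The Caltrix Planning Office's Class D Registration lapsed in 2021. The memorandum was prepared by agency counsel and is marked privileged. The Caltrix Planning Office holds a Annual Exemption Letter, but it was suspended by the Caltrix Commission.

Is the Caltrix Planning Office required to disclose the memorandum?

Yes — the Caltrix Planning Office must disclose the memorandum.

Exception (a)'s conditions are all satisfied: a current Tier 6 Exemption Letter is held; the coverage ratio is 7%, meeting the 6% threshold. But: (f) is triggered — the record's age is 32 years, meeting the 29 years threshold. (g) would limit (f) — a current General Notice is held — but (h) sets (g) aside: (h) operates against (g): a current Category 1 Exemption Letter is held. (i) is engaged (a current Class F Declaration is held), but is overridden by (j): (j) is triggered — aggregate throughput is 4,560 units, meeting the 4,300 units threshold. (k) applies (the compliance score is 31 points, below the 41 points limit), but is set aside by (l): (l) is triggered — the reference index is 703, below the 709 limit. (m) does not operate here (no current Annual Exemption Letter is held), so (l) stands. (a) is therefore removed.
Exception (b) requires that the number of pages in the record is below 112; but the number of pages in the record is 114, not below 112, so (b) is unavailable.
Exception (c) requires that the record relates to a pending criminal investigation; but the memorandum relates to a closed matter, so (c) is unavailable.
Exception (d) does not apply: the Class D Registration is not current.
Exception (e) fails — the memorandum contains no informant information.
No exception is made out. the Caltrix Planning Office falls within the general rule.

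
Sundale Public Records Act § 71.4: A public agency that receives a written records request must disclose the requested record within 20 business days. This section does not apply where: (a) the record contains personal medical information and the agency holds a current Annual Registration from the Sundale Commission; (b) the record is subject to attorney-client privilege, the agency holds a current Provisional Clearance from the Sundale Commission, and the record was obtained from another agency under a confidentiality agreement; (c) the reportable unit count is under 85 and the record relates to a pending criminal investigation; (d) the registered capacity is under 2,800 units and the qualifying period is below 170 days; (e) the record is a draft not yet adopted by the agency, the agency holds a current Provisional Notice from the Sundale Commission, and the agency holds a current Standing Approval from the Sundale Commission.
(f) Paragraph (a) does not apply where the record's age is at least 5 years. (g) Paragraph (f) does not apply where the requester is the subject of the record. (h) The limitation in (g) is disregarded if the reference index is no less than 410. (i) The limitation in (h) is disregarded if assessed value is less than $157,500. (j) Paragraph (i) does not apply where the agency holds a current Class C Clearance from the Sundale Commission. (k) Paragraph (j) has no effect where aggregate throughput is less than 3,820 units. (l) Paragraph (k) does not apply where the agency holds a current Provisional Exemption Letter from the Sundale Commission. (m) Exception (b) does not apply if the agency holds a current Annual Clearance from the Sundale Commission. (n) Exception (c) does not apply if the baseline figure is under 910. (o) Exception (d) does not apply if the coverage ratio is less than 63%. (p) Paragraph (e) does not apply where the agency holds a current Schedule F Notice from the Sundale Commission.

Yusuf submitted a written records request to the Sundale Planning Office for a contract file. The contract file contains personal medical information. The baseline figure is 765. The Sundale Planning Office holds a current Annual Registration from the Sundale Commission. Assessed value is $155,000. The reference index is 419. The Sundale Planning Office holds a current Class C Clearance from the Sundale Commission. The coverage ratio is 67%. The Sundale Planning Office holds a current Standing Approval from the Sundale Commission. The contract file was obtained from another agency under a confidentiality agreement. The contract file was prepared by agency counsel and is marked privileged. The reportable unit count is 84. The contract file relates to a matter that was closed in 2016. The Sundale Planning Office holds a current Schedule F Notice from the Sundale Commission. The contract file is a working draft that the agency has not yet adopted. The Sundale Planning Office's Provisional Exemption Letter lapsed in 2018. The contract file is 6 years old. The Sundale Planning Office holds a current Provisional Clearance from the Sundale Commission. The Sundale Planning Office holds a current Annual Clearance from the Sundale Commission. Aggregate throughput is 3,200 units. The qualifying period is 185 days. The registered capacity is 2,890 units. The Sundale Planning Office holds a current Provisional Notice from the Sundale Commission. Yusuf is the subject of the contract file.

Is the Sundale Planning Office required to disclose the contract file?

No — exception (a) applies; the Sundale Planning Office is not required to disclose the contract file.

Exception (a) is satisfied on its face — the contract file contains personal medical information; a current Annual Registration is held. Applying paragraphs (f)–(l): (f) applies (the record's age is 6 years, meeting the 5 years threshold), but is itself disapplied by (g): (g) operates — Yusuf is the subject of the contract file. (h) is triggered (the reference index is 419, meeting the 410 threshold), but yields to (i): (i) is triggered — assessed value is $155,000, less than the $157,500 limit. (j) operates (a current Class C Clearance is held), but is itself disapplied by (k): (k) operates against (j): aggregate throughput is 3,200 units, less than the 3,820 units limit. (l) is not engaged (there is no Provisional Exemption Letter in force), so (k) stands. So (a) applies.
Exception (b)'s conditions are all satisfied: the contract file is privileged; a current Provisional Clearance is held; the contract file was obtained under a confidentiality agreement. But applying paragraph (m): (m) applies — a current Annual Clearance is held. (b) is therefore removed.
Exception (c) fails — the contract file relates to a closed matter.
Exception (d) does not apply: the registered capacity is 2,890 units, not under 2,800 units.
Exception (e): the contract file is an unadopted draft; a current Provisional Notice is held; a current Standing Approval is held — every condition holds. But: (p) operates against (e): a current Schedule F Notice is held. (e) is therefore removed.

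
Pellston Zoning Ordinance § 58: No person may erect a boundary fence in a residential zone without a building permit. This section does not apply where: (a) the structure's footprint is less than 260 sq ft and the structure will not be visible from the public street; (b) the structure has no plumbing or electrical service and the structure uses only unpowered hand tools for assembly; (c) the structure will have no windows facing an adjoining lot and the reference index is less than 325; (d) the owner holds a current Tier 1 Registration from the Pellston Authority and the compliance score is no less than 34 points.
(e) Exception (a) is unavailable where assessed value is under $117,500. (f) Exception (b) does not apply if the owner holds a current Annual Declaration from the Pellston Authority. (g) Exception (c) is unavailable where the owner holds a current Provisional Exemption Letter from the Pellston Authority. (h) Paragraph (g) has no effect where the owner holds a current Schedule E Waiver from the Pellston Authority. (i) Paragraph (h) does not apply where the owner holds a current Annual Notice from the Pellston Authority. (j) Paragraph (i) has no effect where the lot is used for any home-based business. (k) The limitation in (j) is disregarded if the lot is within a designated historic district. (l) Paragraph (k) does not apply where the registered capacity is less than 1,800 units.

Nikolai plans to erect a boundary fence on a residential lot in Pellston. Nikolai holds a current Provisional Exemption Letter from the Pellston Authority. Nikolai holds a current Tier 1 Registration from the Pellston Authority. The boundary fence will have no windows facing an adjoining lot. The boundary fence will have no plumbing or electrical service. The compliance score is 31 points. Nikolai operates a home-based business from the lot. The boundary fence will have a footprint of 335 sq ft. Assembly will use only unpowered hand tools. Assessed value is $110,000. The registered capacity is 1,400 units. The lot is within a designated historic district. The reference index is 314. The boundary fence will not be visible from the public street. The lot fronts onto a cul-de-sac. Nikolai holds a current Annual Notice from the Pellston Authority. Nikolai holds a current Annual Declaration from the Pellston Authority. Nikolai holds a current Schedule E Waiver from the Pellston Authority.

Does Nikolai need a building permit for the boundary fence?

No — exception (c) applies; Nikolai does not need a building permit.

Exception (a) fails — the structure's footprint is 335 sq ft, not less than 260 sq ft.
Exception (b) is satisfied on its face — there is no plumbing or electrical service; assembly uses only hand tools. Turning to paragraph (f): (f) operates against (b): a current Annual Declaration is held. So (b) is unavailable.
All of (c)'s requirements are met (no windows face an adjoining lot; the reference index is 314, less than the 325 limit). Considering the limiting provisions: (g) would limit (c) — a current Provisional Exemption Letter is held — but (h) sets (g) aside: (h) applies — a current Schedule E Waiver is held. (i) is triggered (a current Annual Notice is held), but yields to (j): (j) operates against (i): a home-based business operates on the lot. (k) would limit (j) — the lot is in a historic district — but (l) sets (k) aside: (l) is engaged — the registered capacity is 1,400 units, less than the 1,800 units limit. (c) remains available.
Exception (d) does not apply: the compliance score is 31 points, short of 34 points.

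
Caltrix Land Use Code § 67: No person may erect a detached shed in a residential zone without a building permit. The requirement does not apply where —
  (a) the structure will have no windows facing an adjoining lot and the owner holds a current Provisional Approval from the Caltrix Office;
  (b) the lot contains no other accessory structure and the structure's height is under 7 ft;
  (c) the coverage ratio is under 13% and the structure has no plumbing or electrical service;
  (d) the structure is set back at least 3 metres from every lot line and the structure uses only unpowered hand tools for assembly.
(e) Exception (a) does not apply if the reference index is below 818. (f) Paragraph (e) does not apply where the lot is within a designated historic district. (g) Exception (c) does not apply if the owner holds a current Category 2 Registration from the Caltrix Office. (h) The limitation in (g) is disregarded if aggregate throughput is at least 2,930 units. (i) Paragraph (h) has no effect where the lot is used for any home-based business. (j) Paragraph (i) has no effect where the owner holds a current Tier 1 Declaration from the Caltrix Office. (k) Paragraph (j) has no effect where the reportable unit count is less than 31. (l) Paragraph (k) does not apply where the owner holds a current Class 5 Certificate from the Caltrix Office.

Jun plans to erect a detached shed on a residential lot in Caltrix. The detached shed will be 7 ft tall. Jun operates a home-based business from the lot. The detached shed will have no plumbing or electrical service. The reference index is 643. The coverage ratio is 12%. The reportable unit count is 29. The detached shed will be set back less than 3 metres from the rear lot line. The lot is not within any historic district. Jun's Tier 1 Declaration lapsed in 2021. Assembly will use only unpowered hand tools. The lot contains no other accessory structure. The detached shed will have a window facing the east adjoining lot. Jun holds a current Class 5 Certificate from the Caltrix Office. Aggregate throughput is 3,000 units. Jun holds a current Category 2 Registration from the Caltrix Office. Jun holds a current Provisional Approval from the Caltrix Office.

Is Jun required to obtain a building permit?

Yes — Jun must obtain a building permit.

Exception (a) fails — a window faces an adjoining lot.
Exception (b) does not apply: the structure's height is 7 ft, not under 7 ft.
Exception (c) is satisfied on its face — the coverage ratio is 12%, under the 13% limit; there is no plumbing or electrical service. But: (g) operates — a current Category 2 Registration is held. (h) would limit (g) — aggregate throughput is 3,000 units, meeting the 2,930 units threshold — but (i) sets (h) aside: (i) operates — a home-based business operates on the lot. (j), which would lift (i), is not engaged — there is no Tier 1 Declaration in force. Exception (c) does not apply.
Exception (d) requires that the structure is set back at least 3 metres from every lot line; but the rear setback is under 3 m, so (d) is unavailable.
No exception displaces § 67.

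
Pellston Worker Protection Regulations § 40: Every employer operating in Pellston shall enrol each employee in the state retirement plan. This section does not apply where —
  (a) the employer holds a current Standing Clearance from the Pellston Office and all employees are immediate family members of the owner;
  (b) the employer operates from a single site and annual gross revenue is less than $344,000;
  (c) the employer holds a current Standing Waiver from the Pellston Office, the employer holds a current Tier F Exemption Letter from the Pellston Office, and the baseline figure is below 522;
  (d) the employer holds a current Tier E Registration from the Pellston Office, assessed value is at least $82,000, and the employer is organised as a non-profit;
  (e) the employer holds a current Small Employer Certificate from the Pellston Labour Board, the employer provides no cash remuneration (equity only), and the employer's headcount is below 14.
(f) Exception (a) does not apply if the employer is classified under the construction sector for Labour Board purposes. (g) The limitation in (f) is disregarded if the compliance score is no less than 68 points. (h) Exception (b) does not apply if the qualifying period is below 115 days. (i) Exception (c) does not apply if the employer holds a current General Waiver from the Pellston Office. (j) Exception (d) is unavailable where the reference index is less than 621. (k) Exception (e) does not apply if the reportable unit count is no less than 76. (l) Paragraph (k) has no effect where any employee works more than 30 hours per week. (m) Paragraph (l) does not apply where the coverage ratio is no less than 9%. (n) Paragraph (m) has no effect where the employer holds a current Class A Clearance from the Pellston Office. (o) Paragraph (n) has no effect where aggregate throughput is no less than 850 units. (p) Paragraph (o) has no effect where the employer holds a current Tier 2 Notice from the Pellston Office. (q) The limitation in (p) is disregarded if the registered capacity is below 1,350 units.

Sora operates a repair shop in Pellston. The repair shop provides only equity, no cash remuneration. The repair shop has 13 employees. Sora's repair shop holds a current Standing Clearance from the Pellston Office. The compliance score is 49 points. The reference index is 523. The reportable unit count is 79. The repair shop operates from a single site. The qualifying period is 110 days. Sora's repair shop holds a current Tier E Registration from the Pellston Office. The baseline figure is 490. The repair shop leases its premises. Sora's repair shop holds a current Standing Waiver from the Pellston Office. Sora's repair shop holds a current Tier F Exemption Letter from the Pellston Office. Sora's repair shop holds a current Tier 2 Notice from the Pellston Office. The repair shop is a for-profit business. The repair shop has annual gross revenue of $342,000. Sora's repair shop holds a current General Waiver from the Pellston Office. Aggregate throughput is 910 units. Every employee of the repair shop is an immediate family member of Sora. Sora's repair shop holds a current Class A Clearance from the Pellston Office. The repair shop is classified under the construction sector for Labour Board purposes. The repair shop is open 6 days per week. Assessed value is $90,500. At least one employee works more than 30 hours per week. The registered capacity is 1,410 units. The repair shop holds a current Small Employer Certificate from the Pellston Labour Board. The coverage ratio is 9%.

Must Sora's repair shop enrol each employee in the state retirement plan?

Exception (a) is satisfied on its face — a current Standing Clearance is held; every employee is an immediate family member. But applying paragraphs (f)–(g): (f) operates against (a): the repair shop is classified under the construction sector. (g), which would lift (f), does not operate here — the compliance score is 49 points, short of 68 points. (a) is therefore removed.
Exception (b)'s conditions are all satisfied: the employer operates from a single site; annual gross revenue is $342,000, less than the $344,000 limit. However, paragraph (h) must be considered: (h) operates against (b): the qualifying period is 110 days, below the 115 days limit. (b) is therefore removed.
Exception (c): a current Standing Waiver is held; a current Tier F Exemption Letter is held; the baseline figure is 490, below the 522 limit — every condition holds. But applying paragraph (i): (i) operates against (c): a current General Waiver is held. (c) is therefore removed.
Exception (d) does not apply: the employer is for-profit.
Exception (e) is satisfied on its face — a current Small Employer Certificate is held; remuneration is equity-only; the employer's headcount is 13, below the 14 limit. As to paragraphs (k)–(q): (k) is engaged (the reportable unit count is 79, meeting the 76 threshold), but is set aside by (l): (l) is triggered — at least one employee exceeds 30 hours/week. (m) would limit (l) — the coverage ratio is 9%, meeting the 9% threshold — but (n) sets (m) aside: (n) operates against (m): a current Class A Clearance is held. (o) would limit (n) — aggregate throughput is 910 units, meeting the 850 units threshold — but (p) sets (o) aside: (p) operates against (o): a current Tier 2 Notice is held. (q), which would lift (p), is not triggered — the registered capacity is 1,410 units, not below 1,350 units. Exception (e) stands.

No — exception (e) applies; Sora's repair shop is not required to enrol each employee in the state retirement plan.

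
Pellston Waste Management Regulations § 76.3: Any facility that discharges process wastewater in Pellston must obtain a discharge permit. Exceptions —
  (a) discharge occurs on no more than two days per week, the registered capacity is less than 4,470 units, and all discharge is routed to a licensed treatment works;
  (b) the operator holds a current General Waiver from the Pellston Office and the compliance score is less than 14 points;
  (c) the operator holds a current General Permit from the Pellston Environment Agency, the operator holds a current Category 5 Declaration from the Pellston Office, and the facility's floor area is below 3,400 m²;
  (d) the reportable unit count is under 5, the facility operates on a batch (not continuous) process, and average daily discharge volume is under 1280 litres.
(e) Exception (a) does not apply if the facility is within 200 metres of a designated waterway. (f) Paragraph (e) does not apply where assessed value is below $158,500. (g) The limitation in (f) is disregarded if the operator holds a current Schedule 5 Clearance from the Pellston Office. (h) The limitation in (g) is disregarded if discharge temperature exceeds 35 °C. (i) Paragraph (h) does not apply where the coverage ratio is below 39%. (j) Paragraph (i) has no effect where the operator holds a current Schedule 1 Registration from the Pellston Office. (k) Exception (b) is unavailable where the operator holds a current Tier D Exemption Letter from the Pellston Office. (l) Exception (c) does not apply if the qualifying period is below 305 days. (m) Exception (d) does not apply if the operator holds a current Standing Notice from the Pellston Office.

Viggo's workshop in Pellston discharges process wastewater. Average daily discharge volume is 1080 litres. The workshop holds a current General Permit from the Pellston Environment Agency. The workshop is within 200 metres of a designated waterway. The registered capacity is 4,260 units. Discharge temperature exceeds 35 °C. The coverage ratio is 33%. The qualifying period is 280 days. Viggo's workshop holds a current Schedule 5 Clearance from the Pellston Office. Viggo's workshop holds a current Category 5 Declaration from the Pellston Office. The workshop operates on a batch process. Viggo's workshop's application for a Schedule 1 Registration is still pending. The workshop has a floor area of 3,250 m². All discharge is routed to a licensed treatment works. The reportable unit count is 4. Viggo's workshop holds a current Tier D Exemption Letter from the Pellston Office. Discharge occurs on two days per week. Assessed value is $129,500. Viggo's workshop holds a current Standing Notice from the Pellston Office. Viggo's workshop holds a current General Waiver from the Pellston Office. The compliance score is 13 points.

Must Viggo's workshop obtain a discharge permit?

Exception (a)'s conditions are all satisfied: discharge occurs on no more than two days per week; the registered capacity is 4,260 units, less than the 4,470 units limit; discharge is routed to a licensed treatment works. But: (e) operates against (a): the workshop is within 200 m of a designated waterway. (f) applies (assessed value is $129,500, below the $158,500 limit), but is overridden by (g): (g) operates against (f): a current Schedule 5 Clearance is held. (h) is engaged (discharge temperature exceeds 35 °C), but is overridden by (i): (i) is engaged — the coverage ratio is 33%, below the 39% limit. (j) is not engaged (the Schedule 1 Registration is not current), so (i) stands. So (a) is unavailable.
Exception (b)'s conditions are all satisfied: a current General Waiver is held; the compliance score is 13 points, less than the 14 points limit. Turning to paragraph (k): (k) applies — a current Tier D Exemption Letter is held. (b) is therefore removed.
Exception (c)'s conditions are all satisfied: a current General Permit is held; a current Category 5 Declaration is held; the facility's floor area is 3,250 m², below the 3,400 m² limit. However, paragraph (l) must be considered: (l) is triggered — the qualifying period is 280 days, below the 305 days limit. (c) is therefore removed.
All of (d)'s requirements are met (the reportable unit count is 4, under the 5 limit; the facility operates on a batch process; average daily discharge volume is 1080 litres, under the 1280 litres limit). But applying paragraph (m): (m) operates against (d): a current Standing Notice is held. (d) is therefore removed.
None of the exceptions is available; § 76.3 applies in full.

Yes — Viggo's workshop must obtain a discharge permit.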